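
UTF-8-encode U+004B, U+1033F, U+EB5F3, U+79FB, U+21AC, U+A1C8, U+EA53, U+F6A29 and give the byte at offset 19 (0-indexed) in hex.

0xA9

U+004B → 1-byte form 4B at offsets 0–0.
U+1033F → 4-byte form F0 90 8C BF at offsets 1–4.
U+EB5F3 → 4-byte form F3 AB 97 B3 at offsets 5–8.
U+79FB → 3-byte form E7 A7 BB at offsets 9–11.
U+21AC → 3-byte form E2 86 AC at offsets 12–14.
U+A1C8 → 3-byte form EA 87 88 at offsets 15–17.
U+EA53 → 3-byte form EE A9 93 at offsets 18–20.
Offset 19 falls in char 7's range; it's byte 2 of EE A9 93 = 0xA9.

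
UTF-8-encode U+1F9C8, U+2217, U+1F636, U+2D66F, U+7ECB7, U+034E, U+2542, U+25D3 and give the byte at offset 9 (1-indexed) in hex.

1-indexed offset 9 is 0-indexed offset 8.
U+1F9C8 → 4-byte form F0 9F A7 88 at offsets 0–3.
U+2217 → 3-byte form E2 88 97 at offsets 4–6.
U+1F636 → 4-byte form F0 9F 98 B6 at offsets 7–10.
Offset 8 falls in char 3's range; it's byte 2 of F0 9F 98 B6 = 0x9F.

0x9F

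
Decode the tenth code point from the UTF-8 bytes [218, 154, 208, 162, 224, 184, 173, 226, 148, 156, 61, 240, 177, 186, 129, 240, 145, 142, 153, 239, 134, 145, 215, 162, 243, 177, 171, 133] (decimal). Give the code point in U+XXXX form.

Offset 0: leading byte 0xDA = 11011010 → 2-byte char #1 = DA 9A.
Offset 2: leading byte 0xD0 = 11010000 → 2-byte char #2 = D0 A2.
Offset 4: leading byte 0xE0 = 11100000 → 3-byte char #3 = E0 B8 AD.
Offset 7: leading byte 0xE2 = 11100010 → 3-byte char #4 = E2 94 9C.
Offset 10: leading byte 0x3D = 00111101 → 1-byte char #5 = 3D.
Offset 11: leading byte 0xF0 = 11110000 → 4-byte char #6 = F0 B1 BA 81.
Offset 15: leading byte 0xF0 = 11110000 → 4-byte char #7 = F0 91 8E 99.
Offset 19: leading byte 0xEF = 11101111 → 3-byte char #8 = EF 86 91.
Offset 22: leading byte 0xD7 = 11010111 → 2-byte char #9 = D7 A2.
Offset 24: leading byte 0xF3 = 11110011 → 4-byte char #10 = F3 B1 AB 85.
Leading byte 0xF3 = 11110011 matches 11110xxx → 4-byte sequence.
Byte 1: 0xF3 = 11110011, payload 011 (3 bits).
Byte 2: 0xB1 = 10110001 (10xxxxxx ✓), payload 110001.
Byte 3: 0xAB = 10101011 (10xxxxxx ✓), payload 101011.
Byte 4: 0x85 = 10000101 (10xxxxxx ✓), payload 000101.
Concatenate: 011110001101011000101 = 0xF1AC5 (21 bits → U+F1AC5).

U+F1AC5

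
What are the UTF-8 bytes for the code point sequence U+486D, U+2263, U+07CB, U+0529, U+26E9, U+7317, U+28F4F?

E4 A1 AD E2 89 A3 DF 8B D4 A9 E2 9B A9 E7 8C 97 F0 A8 BD 8F

U+486D: 3-byte form → E4 A1 AD.
U+2263: 3-byte form → E2 89 A3.
U+07CB: 2-byte form → DF 8B.
U+0529: 2-byte form → D4 A9.
U+26E9: 3-byte form → E2 9B A9.
U+7317: 3-byte form → E7 8C 97.
U+28F4F: 4-byte form → F0 A8 BD 8F.
Concatenated (20 bytes): E4 A1 AD E2 89 A3 DF 8B D4 A9 E2 9B A9 E7 8C 97 F0 A8 BD 8F.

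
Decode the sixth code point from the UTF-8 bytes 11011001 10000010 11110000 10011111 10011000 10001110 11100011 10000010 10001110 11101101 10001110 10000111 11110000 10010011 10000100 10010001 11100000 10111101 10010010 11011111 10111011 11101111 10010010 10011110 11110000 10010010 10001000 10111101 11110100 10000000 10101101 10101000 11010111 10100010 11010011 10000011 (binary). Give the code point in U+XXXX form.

U+0F52

Offset 0: leading byte 0xD9 = 11011001 → 2-byte char #1 = D9 82.
Offset 2: leading byte 0xF0 = 11110000 → 4-byte char #2 = F0 9F 98 8E.
Offset 6: leading byte 0xE3 = 11100011 → 3-byte char #3 = E3 82 8E.
Offset 9: leading byte 0xED = 11101101 → 3-byte char #4 = ED 8E 87.
Offset 12: leading byte 0xF0 = 11110000 → 4-byte char #5 = F0 93 84 91.
Offset 16: leading byte 0xE0 = 11100000 → 3-byte char #6 = E0 BD 92.
Leading byte 0xE0 = 11100000 matches 1110xxxx → 3-byte sequence.
Byte 1: 0xE0 = 11100000, payload 0000 (4 bits).
Byte 2: 0xBD = 10111101 (10xxxxxx ✓), payload 111101.
Byte 3: 0x92 = 10010010 (10xxxxxx ✓), payload 010010.
Concatenate: 0000111101010010 = 0xF52 (16 bits → U+0F52).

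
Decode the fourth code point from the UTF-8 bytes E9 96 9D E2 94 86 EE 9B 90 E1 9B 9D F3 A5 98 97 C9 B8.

U+16DD

Offset 0: leading byte 0xE9 = 11101001 → 3-byte char #1 = E9 96 9D.
Offset 3: leading byte 0xE2 = 11100010 → 3-byte char #2 = E2 94 86.
Offset 6: leading byte 0xEE = 11101110 → 3-byte char #3 = EE 9B 90.
Offset 9: leading byte 0xE1 = 11100001 → 3-byte char #4 = E1 9B 9D.
Leading byte 0xE1 = 11100001 matches 1110xxxx → 3-byte sequence.
Byte 1: 0xE1 = 11100001, payload 0001 (4 bits).
Byte 2: 0x9B = 10011011 (10xxxxxx ✓), payload 011011.
Byte 3: 0x9D = 10011101 (10xxxxxx ✓), payload 011101.
Concatenate: 0001011011011101 = 0x16DD (16 bits → U+16DD).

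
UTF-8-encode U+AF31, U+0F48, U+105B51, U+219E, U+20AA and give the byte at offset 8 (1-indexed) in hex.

1-indexed offset 8 is 0-indexed offset 7.
U+AF31 → 3-byte form EA BC B1 at offsets 0–2.
U+0F48 → 3-byte form E0 BD 88 at offsets 3–5.
U+105B51 → 4-byte form F4 85 AD 91 at offsets 6–9.
Offset 7 falls in char 3's range; it's byte 2 of F4 85 AD 91 = 0x85.

0x85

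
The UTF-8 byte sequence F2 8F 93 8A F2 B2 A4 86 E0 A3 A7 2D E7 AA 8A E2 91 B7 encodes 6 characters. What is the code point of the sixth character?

U+2477

Offset 0: leading byte 0xF2 = 11110010 → 4-byte char #1 = F2 8F 93 8A.
Offset 4: leading byte 0xF2 = 11110010 → 4-byte char #2 = F2 B2 A4 86.
Offset 8: leading byte 0xE0 = 11100000 → 3-byte char #3 = E0 A3 A7.
Offset 11: leading byte 0x2D = 00101101 → 1-byte char #4 = 2D.
Offset 12: leading byte 0xE7 = 11100111 → 3-byte char #5 = E7 AA 8A.
Offset 15: leading byte 0xE2 = 11100010 → 3-byte char #6 = E2 91 B7.
Leading byte 0xE2 = 11100010 matches 1110xxxx → 3-byte sequence.
Byte 1: 0xE2 = 11100010, payload 0010 (4 bits).
Byte 2: 0x91 = 10010001 (10xxxxxx ✓), payload 010001.
Byte 3: 0xB7 = 10110111 (10xxxxxx ✓), payload 110111.
Concatenate: 0010010001110111 = 0x2477 (16 bits → U+2477).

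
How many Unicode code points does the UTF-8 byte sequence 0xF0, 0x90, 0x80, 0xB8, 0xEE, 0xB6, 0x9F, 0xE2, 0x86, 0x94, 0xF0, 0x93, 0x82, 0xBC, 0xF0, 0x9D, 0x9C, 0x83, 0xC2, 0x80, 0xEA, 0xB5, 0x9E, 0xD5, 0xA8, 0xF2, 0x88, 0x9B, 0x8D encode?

Byte at offset 0: 0xF0 = 11110000 → 4-byte char (#1). Advance 4.
Byte at offset 4: 0xEE = 11101110 → 3-byte char (#2). Advance 3.
Byte at offset 7: 0xE2 = 11100010 → 3-byte char (#3). Advance 3.
Byte at offset 10: 0xF0 = 11110000 → 4-byte char (#4). Advance 4.
Byte at offset 14: 0xF0 = 11110000 → 4-byte char (#5). Advance 4.
Byte at offset 18: 0xC2 = 11000010 → 2-byte char (#6). Advance 2.
Byte at offset 20: 0xEA = 11101010 → 3-byte char (#7). Advance 3.
Byte at offset 23: 0xD5 = 11010101 → 2-byte char (#8). Advance 2.
Byte at offset 25: 0xF2 = 11110010 → 4-byte char (#9). Advance 4.
Reached end at offset 29 after 9 code points.

9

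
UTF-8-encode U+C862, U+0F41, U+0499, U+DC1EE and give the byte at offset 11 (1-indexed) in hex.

0x87

1-indexed offset 11 is 0-indexed offset 10.
U+C862 → 3-byte form EC A1 A2 at offsets 0–2.
U+0F41 → 3-byte form E0 BD 81 at offsets 3–5.
U+0499 → 2-byte form D2 99 at offsets 6–7.
U+DC1EE → 4-byte form F3 9C 87 AE at offsets 8–11.
Offset 10 falls in char 4's range; it's byte 3 of F3 9C 87 AE = 0x87.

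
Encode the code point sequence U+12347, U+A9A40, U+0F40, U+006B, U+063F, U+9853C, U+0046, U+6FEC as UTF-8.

U+12347: 4-byte form → F0 92 8D 87.
U+A9A40: 4-byte form → F2 A9 A9 80.
U+0F40: 3-byte form → E0 BD 80.
U+006B: 1-byte form → 6B.
U+063F: 2-byte form → D8 BF.
U+9853C: 4-byte form → F2 98 94 BC.
U+0046: 1-byte form → 46.
U+6FEC: 3-byte form → E6 BF AC.
Concatenated (22 bytes): F0 92 8D 87 F2 A9 A9 80 E0 BD 80 6B D8 BF F2 98 94 BC 46 E6 BF AC.

F0 92 8D 87 F2 A9 A9 80 E0 BD 80 6B D8 BF F2 98 94 BC 46 E6 BF AC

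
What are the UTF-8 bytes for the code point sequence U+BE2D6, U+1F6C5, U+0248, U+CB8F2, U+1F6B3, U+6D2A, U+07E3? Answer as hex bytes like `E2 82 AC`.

U+BE2D6: 4-byte form → F2 BE 8B 96.
U+1F6C5: 4-byte form → F0 9F 9B 85.
U+0248: 2-byte form → C9 88.
U+CB8F2: 4-byte form → F3 8B A3 B2.
U+1F6B3: 4-byte form → F0 9F 9A B3.
U+6D2A: 3-byte form → E6 B4 AA.
U+07E3: 2-byte form → DF A3.
Concatenated (23 bytes): F2 BE 8B 96 F0 9F 9B 85 C9 88 F3 8B A3 B2 F0 9F 9A B3 E6 B4 AA DF A3.

F2 BE 8B 96 F0 9F 9B 85 C9 88 F3 8B A3 B2 F0 9F 9A B3 E6 B4 AA DF A3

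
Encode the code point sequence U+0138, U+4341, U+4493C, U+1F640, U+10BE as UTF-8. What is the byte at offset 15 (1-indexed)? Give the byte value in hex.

0x82

1-indexed offset 15 is 0-indexed offset 14.
U+0138 → 2-byte form C4 B8 at offsets 0–1.
U+4341 → 3-byte form E4 8D 81 at offsets 2–4.
U+4493C → 4-byte form F1 84 A4 BC at offsets 5–8.
U+1F640 → 4-byte form F0 9F 99 80 at offsets 9–12.
U+10BE → 3-byte form E1 82 BE at offsets 13–15.
Offset 14 falls in char 5's range; it's byte 2 of E1 82 BE = 0x82.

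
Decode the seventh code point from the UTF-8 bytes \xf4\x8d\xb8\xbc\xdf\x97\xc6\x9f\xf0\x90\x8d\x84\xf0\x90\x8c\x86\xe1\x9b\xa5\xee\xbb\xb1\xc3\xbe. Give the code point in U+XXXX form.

U+EEF1

Offset 0: leading byte 0xF4 = 11110100 → 4-byte char #1 = F4 8D B8 BC.
Offset 4: leading byte 0xDF = 11011111 → 2-byte char #2 = DF 97.
Offset 6: leading byte 0xC6 = 11000110 → 2-byte char #3 = C6 9F.
Offset 8: leading byte 0xF0 = 11110000 → 4-byte char #4 = F0 90 8D 84.
Offset 12: leading byte 0xF0 = 11110000 → 4-byte char #5 = F0 90 8C 86.
Offset 16: leading byte 0xE1 = 11100001 → 3-byte char #6 = E1 9B A5.
Offset 19: leading byte 0xEE = 11101110 → 3-byte char #7 = EE BB B1.
Leading byte 0xEE = 11101110 matches 1110xxxx → 3-byte sequence.
Byte 1: 0xEE = 11101110, payload 1110 (4 bits).
Byte 2: 0xBB = 10111011 (10xxxxxx ✓), payload 111011.
Byte 3: 0xB1 = 10110001 (10xxxxxx ✓), payload 110001.
Concatenate: 1110111011110001 = 0xEEF1 (16 bits → U+EEF1).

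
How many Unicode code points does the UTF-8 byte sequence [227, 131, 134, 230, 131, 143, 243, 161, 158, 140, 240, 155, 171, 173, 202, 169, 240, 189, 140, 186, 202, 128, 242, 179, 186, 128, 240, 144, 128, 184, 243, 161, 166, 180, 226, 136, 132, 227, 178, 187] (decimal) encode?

Byte at offset 0: 0xE3 = 11100011 → 3-byte char (#1). Advance 3.
Byte at offset 3: 0xE6 = 11100110 → 3-byte char (#2). Advance 3.
Byte at offset 6: 0xF3 = 11110011 → 4-byte char (#3). Advance 4.
Byte at offset 10: 0xF0 = 11110000 → 4-byte char (#4). Advance 4.
Byte at offset 14: 0xCA = 11001010 → 2-byte char (#5). Advance 2.
Byte at offset 16: 0xF0 = 11110000 → 4-byte char (#6). Advance 4.
Byte at offset 20: 0xCA = 11001010 → 2-byte char (#7). Advance 2.
Byte at offset 22: 0xF2 = 11110010 → 4-byte char (#8). Advance 4.
Byte at offset 26: 0xF0 = 11110000 → 4-byte char (#9). Advance 4.
Byte at offset 30: 0xF3 = 11110011 → 4-byte char (#10). Advance 4.
Byte at offset 34: 0xE2 = 11100010 → 3-byte char (#11). Advance 3.
Byte at offset 37: 0xE3 = 11100011 → 3-byte char (#12). Advance 3.
Reached end at offset 40 after 12 code points.

12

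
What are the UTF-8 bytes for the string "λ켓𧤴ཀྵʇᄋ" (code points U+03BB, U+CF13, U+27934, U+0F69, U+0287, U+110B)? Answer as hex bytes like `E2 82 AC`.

U+03BB: 2-byte form → CE BB.
U+CF13: 3-byte form → EC BC 93.
U+27934: 4-byte form → F0 A7 A4 B4.
U+0F69: 3-byte form → E0 BD A9.
U+0287: 2-byte form → CA 87.
U+110B: 3-byte form → E1 84 8B.
Concatenated (17 bytes): CE BB EC BC 93 F0 A7 A4 B4 E0 BD A9 CA 87 E1 84 8B.

CE BB EC BC 93 F0 A7 A4 B4 E0 BD A9 CA 87 E1 84 8B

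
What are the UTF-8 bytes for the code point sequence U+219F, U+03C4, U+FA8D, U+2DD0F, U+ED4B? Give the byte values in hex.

E2 86 9F CF 84 EF AA 8D F0 AD B4 8F EE B5 8B

U+219F: 3-byte form → E2 86 9F.
U+03C4: 2-byte form → CF 84.
U+FA8D: 3-byte form → EF AA 8D.
U+2DD0F: 4-byte form → F0 AD B4 8F.
U+ED4B: 3-byte form → EE B5 8B.
Concatenated (15 bytes): E2 86 9F CF 84 EF AA 8D F0 AD B4 8F EE B5 8B.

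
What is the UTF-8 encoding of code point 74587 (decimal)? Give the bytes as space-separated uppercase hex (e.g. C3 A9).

U+1235B = 0x1235B = 74587 decimal. In range U+10000–U+10FFFF → 4-byte form: 11110xxx 10xxxxxx 10xxxxxx 10xxxxxx.
Binary (21 bits): 000010010001101011011.
Split 3+6+6+6: 000 | 010010 | 001101 | 011011.
Byte 1: 11110000 = 0xF0.
Byte 2: 10010010 = 0x92.
Byte 3: 10001101 = 0x8D.
Byte 4: 10011011 = 0x9B.

F0 92 8D 9B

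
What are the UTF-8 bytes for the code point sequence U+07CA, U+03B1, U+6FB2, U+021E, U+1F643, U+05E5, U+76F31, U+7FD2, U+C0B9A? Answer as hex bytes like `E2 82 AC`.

U+07CA: 2-byte form → DF 8A.
U+03B1: 2-byte form → CE B1.
U+6FB2: 3-byte form → E6 BE B2.
U+021E: 2-byte form → C8 9E.
U+1F643: 4-byte form → F0 9F 99 83.
U+05E5: 2-byte form → D7 A5.
U+76F31: 4-byte form → F1 B6 BC B1.
U+7FD2: 3-byte form → E7 BF 92.
U+C0B9A: 4-byte form → F3 80 AE 9A.
Concatenated (26 bytes): DF 8A CE B1 E6 BE B2 C8 9E F0 9F 99 83 D7 A5 F1 B6 BC B1 E7 BF 92 F3 80 AE 9A.

DF 8A CE B1 E6 BE B2 C8 9E F0 9F 99 83 D7 A5 F1 B6 BC B1 E7 BF 92 F3 80 AE 9A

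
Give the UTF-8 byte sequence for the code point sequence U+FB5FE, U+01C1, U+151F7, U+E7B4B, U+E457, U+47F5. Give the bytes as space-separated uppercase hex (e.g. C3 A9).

U+FB5FE: 4-byte form → F3 BB 97 BE.
U+01C1: 2-byte form → C7 81.
U+151F7: 4-byte form → F0 95 87 B7.
U+E7B4B: 4-byte form → F3 A7 AD 8B.
U+E457: 3-byte form → EE 91 97.
U+47F5: 3-byte form → E4 9F B5.
Concatenated (20 bytes): F3 BB 97 BE C7 81 F0 95 87 B7 F3 A7 AD 8B EE 91 97 E4 9F B5.

F3 BB 97 BE C7 81 F0 95 87 B7 F3 A7 AD 8B EE 91 97 E4 9F B5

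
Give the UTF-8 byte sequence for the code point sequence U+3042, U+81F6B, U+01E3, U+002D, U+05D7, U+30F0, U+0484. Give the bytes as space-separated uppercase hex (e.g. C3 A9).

E3 81 82 F2 81 BD AB C7 A3 2D D7 97 E3 83 B0 D2 84

U+3042: 3-byte form → E3 81 82.
U+81F6B: 4-byte form → F2 81 BD AB.
U+01E3: 2-byte form → C7 A3.
U+002D: 1-byte form → 2D.
U+05D7: 2-byte form → D7 97.
U+30F0: 3-byte form → E3 83 B0.
U+0484: 2-byte form → D2 84.
Concatenated (17 bytes): E3 81 82 F2 81 BD AB C7 A3 2D D7 97 E3 83 B0 D2 84.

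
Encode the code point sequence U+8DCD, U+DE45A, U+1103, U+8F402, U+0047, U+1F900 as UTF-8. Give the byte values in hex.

U+8DCD: 3-byte form → E8 B7 8D.
U+DE45A: 4-byte form → F3 9E 91 9A.
U+1103: 3-byte form → E1 84 83.
U+8F402: 4-byte form → F2 8F 90 82.
U+0047: 1-byte form → 47.
U+1F900: 4-byte form → F0 9F A4 80.
Concatenated (19 bytes): E8 B7 8D F3 9E 91 9A E1 84 83 F2 8F 90 82 47 F0 9F A4 80.

E8 B7 8D F3 9E 91 9A E1 84 83 F2 8F 90 82 47 F0 9F A4 80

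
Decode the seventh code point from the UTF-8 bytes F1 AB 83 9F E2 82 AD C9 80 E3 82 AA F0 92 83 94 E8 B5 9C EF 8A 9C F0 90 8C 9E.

Offset 0: leading byte 0xF1 = 11110001 → 4-byte char #1 = F1 AB 83 9F.
Offset 4: leading byte 0xE2 = 11100010 → 3-byte char #2 = E2 82 AD.
Offset 7: leading byte 0xC9 = 11001001 → 2-byte char #3 = C9 80.
Offset 9: leading byte 0xE3 = 11100011 → 3-byte char #4 = E3 82 AA.
Offset 12: leading byte 0xF0 = 11110000 → 4-byte char #5 = F0 92 83 94.
Offset 16: leading byte 0xE8 = 11101000 → 3-byte char #6 = E8 B5 9C.
Offset 19: leading byte 0xEF = 11101111 → 3-byte char #7 = EF 8A 9C.
Leading byte 0xEF = 11101111 matches 1110xxxx → 3-byte sequence.
Byte 1: 0xEF = 11101111, payload 1111 (4 bits).
Byte 2: 0x8A = 10001010 (10xxxxxx ✓), payload 001010.
Byte 3: 0x9C = 10011100 (10xxxxxx ✓), payload 011100.
Concatenate: 1111001010011100 = 0xF29C (16 bits → U+F29C).

U+F29C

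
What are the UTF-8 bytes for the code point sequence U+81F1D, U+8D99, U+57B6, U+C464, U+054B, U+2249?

U+81F1D: 4-byte form → F2 81 BC 9D.
U+8D99: 3-byte form → E8 B6 99.
U+57B6: 3-byte form → E5 9E B6.
U+C464: 3-byte form → EC 91 A4.
U+054B: 2-byte form → D5 8B.
U+2249: 3-byte form → E2 89 89.
Concatenated (18 bytes): F2 81 BC 9D E8 B6 99 E5 9E B6 EC 91 A4 D5 8B E2 89 89.

F2 81 BC 9D E8 B6 99 E5 9E B6 EC 91 A4 D5 8B E2 89 89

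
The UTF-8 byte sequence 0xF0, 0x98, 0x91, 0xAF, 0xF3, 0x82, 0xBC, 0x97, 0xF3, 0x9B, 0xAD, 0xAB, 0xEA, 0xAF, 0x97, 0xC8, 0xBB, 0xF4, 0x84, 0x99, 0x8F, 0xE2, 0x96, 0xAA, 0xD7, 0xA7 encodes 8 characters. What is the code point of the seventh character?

U+25AA

Offset 0: leading byte 0xF0 = 11110000 → 4-byte char #1 = F0 98 91 AF.
Offset 4: leading byte 0xF3 = 11110011 → 4-byte char #2 = F3 82 BC 97.
Offset 8: leading byte 0xF3 = 11110011 → 4-byte char #3 = F3 9B AD AB.
Offset 12: leading byte 0xEA = 11101010 → 3-byte char #4 = EA AF 97.
Offset 15: leading byte 0xC8 = 11001000 → 2-byte char #5 = C8 BB.
Offset 17: leading byte 0xF4 = 11110100 → 4-byte char #6 = F4 84 99 8F.
Offset 21: leading byte 0xE2 = 11100010 → 3-byte char #7 = E2 96 AA.
Leading byte 0xE2 = 11100010 matches 1110xxxx → 3-byte sequence.
Byte 1: 0xE2 = 11100010, payload 0010 (4 bits).
Byte 2: 0x96 = 10010110 (10xxxxxx ✓), payload 010110.
Byte 3: 0xAA = 10101010 (10xxxxxx ✓), payload 101010.
Concatenate: 0010010110101010 = 0x25AA (16 bits → U+25AA).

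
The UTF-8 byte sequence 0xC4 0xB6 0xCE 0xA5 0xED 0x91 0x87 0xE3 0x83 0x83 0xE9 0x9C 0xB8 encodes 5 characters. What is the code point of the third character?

U+D447

Offset 0: leading byte 0xC4 = 11000100 → 2-byte char #1 = C4 B6.
Offset 2: leading byte 0xCE = 11001110 → 2-byte char #2 = CE A5.
Offset 4: leading byte 0xED = 11101101 → 3-byte char #3 = ED 91 87.
Leading byte 0xED = 11101101 matches 1110xxxx → 3-byte sequence.
Byte 1: 0xED = 11101101, payload 1101 (4 bits).
Byte 2: 0x91 = 10010001 (10xxxxxx ✓), payload 010001.
Byte 3: 0x87 = 10000111 (10xxxxxx ✓), payload 000111.
Concatenate: 1101010001000111 = 0xD447 (16 bits → U+D447).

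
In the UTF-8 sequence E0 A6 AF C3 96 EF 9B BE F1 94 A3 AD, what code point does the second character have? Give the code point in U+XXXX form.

U+00D6

Offset 0: leading byte 0xE0 = 11100000 → 3-byte char #1 = E0 A6 AF.
Offset 3: leading byte 0xC3 = 11000011 → 2-byte char #2 = C3 96.
Leading byte 0xC3 = 11000011 matches 110xxxxx → 2-byte sequence.
Byte 1: 0xC3 = 11000011, payload 00011 (5 bits).
Byte 2: 0x96 = 10010110 (10xxxxxx ✓), payload 010110.
Concatenate: 00011010110 = 0xD6 (11 bits → U+00D6).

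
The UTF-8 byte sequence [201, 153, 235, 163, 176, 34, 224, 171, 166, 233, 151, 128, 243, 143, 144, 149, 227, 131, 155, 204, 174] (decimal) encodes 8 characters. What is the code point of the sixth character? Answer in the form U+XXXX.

Offset 0: leading byte 0xC9 = 11001001 → 2-byte char #1 = C9 99.
Offset 2: leading byte 0xEB = 11101011 → 3-byte char #2 = EB A3 B0.
Offset 5: leading byte 0x22 = 00100010 → 1-byte char #3 = 22.
Offset 6: leading byte 0xE0 = 11100000 → 3-byte char #4 = E0 AB A6.
Offset 9: leading byte 0xE9 = 11101001 → 3-byte char #5 = E9 97 80.
Offset 12: leading byte 0xF3 = 11110011 → 4-byte char #6 = F3 8F 90 95.
Leading byte 0xF3 = 11110011 matches 11110xxx → 4-byte sequence.
Byte 1: 0xF3 = 11110011, payload 011 (3 bits).
Byte 2: 0x8F = 10001111 (10xxxxxx ✓), payload 001111.
Byte 3: 0x90 = 10010000 (10xxxxxx ✓), payload 010000.
Byte 4: 0x95 = 10010101 (10xxxxxx ✓), payload 010101.
Concatenate: 011001111010000010101 = 0xCF415 (21 bits → U+CF415).

U+CF415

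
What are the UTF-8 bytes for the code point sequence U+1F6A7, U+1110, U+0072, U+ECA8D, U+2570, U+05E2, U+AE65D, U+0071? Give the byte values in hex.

U+1F6A7: 4-byte form → F0 9F 9A A7.
U+1110: 3-byte form → E1 84 90.
U+0072: 1-byte form → 72.
U+ECA8D: 4-byte form → F3 AC AA 8D.
U+2570: 3-byte form → E2 95 B0.
U+05E2: 2-byte form → D7 A2.
U+AE65D: 4-byte form → F2 AE 99 9D.
U+0071: 1-byte form → 71.
Concatenated (22 bytes): F0 9F 9A A7 E1 84 90 72 F3 AC AA 8D E2 95 B0 D7 A2 F2 AE 99 9D 71.

F0 9F 9A A7 E1 84 90 72 F3 AC AA 8D E2 95 B0 D7 A2 F2 AE 99 9D 71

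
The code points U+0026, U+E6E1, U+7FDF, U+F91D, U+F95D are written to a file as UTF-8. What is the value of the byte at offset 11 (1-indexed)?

0xEF

1-indexed offset 11 is 0-indexed offset 10.
U+0026 → 1-byte form 26 at offsets 0–0.
U+E6E1 → 3-byte form EE 9B A1 at offsets 1–3.
U+7FDF → 3-byte form E7 BF 9F at offsets 4–6.
U+F91D → 3-byte form EF A4 9D at offsets 7–9.
U+F95D → 3-byte form EF A5 9D at offsets 10–12.
Offset 10 falls in char 5's range; it's byte 1 of EF A5 9D = 0xEF.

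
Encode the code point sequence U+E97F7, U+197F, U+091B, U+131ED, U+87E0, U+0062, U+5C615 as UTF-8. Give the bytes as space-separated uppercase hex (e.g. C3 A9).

F3 A9 9F B7 E1 A5 BF E0 A4 9B F0 93 87 AD E8 9F A0 62 F1 9C 98 95

U+E97F7: 4-byte form → F3 A9 9F B7.
U+197F: 3-byte form → E1 A5 BF.
U+091B: 3-byte form → E0 A4 9B.
U+131ED: 4-byte form → F0 93 87 AD.
U+87E0: 3-byte form → E8 9F A0.
U+0062: 1-byte form → 62.
U+5C615: 4-byte form → F1 9C 98 95.
Concatenated (22 bytes): F3 A9 9F B7 E1 A5 BF E0 A4 9B F0 93 87 AD E8 9F A0 62 F1 9C 98 95.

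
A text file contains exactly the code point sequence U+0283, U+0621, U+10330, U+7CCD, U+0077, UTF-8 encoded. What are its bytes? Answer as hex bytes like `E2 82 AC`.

U+0283: 2-byte form → CA 83.
U+0621: 2-byte form → D8 A1.
U+10330: 4-byte form → F0 90 8C B0.
U+7CCD: 3-byte form → E7 B3 8D.
U+0077: 1-byte form → 77.
Concatenated (12 bytes): CA 83 D8 A1 F0 90 8C B0 E7 B3 8D 77.

CA 83 D8 A1 F0 90 8C B0 E7 B3 8D 77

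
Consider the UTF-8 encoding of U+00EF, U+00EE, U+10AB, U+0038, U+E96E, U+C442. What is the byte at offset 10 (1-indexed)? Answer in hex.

0xA5

1-indexed offset 10 is 0-indexed offset 9.
U+00EF → 2-byte form C3 AF at offsets 0–1.
U+00EE → 2-byte form C3 AE at offsets 2–3.
U+10AB → 3-byte form E1 82 AB at offsets 4–6.
U+0038 → 1-byte form 38 at offsets 7–7.
U+E96E → 3-byte form EE A5 AE at offsets 8–10.
Offset 9 falls in char 5's range; it's byte 2 of EE A5 AE = 0xA5.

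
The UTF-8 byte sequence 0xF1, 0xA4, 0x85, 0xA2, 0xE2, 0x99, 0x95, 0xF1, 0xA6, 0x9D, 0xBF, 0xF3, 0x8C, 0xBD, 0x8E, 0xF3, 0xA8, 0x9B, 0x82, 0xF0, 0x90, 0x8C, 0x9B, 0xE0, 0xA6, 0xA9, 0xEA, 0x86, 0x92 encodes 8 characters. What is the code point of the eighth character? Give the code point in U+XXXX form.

Offset 0: leading byte 0xF1 = 11110001 → 4-byte char #1 = F1 A4 85 A2.
Offset 4: leading byte 0xE2 = 11100010 → 3-byte char #2 = E2 99 95.
Offset 7: leading byte 0xF1 = 11110001 → 4-byte char #3 = F1 A6 9D BF.
Offset 11: leading byte 0xF3 = 11110011 → 4-byte char #4 = F3 8C BD 8E.
Offset 15: leading byte 0xF3 = 11110011 → 4-byte char #5 = F3 A8 9B 82.
Offset 19: leading byte 0xF0 = 11110000 → 4-byte char #6 = F0 90 8C 9B.
Offset 23: leading byte 0xE0 = 11100000 → 3-byte char #7 = E0 A6 A9.
Offset 26: leading byte 0xEA = 11101010 → 3-byte char #8 = EA 86 92.
Leading byte 0xEA = 11101010 matches 1110xxxx → 3-byte sequence.
Byte 1: 0xEA = 11101010, payload 1010 (4 bits).
Byte 2: 0x86 = 10000110 (10xxxxxx ✓), payload 000110.
Byte 3: 0x92 = 10010010 (10xxxxxx ✓), payload 010010.
Concatenate: 1010000110010010 = 0xA192 (16 bits → U+A192).

U+A192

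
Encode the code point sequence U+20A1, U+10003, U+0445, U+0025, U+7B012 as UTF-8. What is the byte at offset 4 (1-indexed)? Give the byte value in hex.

1-indexed offset 4 is 0-indexed offset 3.
U+20A1 → 3-byte form E2 82 A1 at offsets 0–2.
U+10003 → 4-byte form F0 90 80 83 at offsets 3–6.
Offset 3 falls in char 2's range; it's byte 1 of F0 90 80 83 = 0xF0.

0xF0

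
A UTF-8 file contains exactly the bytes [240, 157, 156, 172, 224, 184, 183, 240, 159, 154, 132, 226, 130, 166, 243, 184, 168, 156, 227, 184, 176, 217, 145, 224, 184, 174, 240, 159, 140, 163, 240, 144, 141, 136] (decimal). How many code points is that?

10

Byte at offset 0: 0xF0 = 11110000 → 4-byte char (#1). Advance 4.
Byte at offset 4: 0xE0 = 11100000 → 3-byte char (#2). Advance 3.
Byte at offset 7: 0xF0 = 11110000 → 4-byte char (#3). Advance 4.
Byte at offset 11: 0xE2 = 11100010 → 3-byte char (#4). Advance 3.
Byte at offset 14: 0xF3 = 11110011 → 4-byte char (#5). Advance 4.
Byte at offset 18: 0xE3 = 11100011 → 3-byte char (#6). Advance 3.
Byte at offset 21: 0xD9 = 11011001 → 2-byte char (#7). Advance 2.
Byte at offset 23: 0xE0 = 11100000 → 3-byte char (#8). Advance 3.
Byte at offset 26: 0xF0 = 11110000 → 4-byte char (#9). Advance 4.
Byte at offset 30: 0xF0 = 11110000 → 4-byte char (#10). Advance 4.
Reached end at offset 34 after 10 code points.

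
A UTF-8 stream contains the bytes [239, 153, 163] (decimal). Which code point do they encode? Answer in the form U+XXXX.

Leading byte 0xEF = 11101111 matches 1110xxxx → 3-byte sequence.
Byte 1: 0xEF = 11101111, payload 1111 (4 bits).
Byte 2: 0x99 = 10011001 (10xxxxxx ✓), payload 011001.
Byte 3: 0xA3 = 10100011 (10xxxxxx ✓), payload 100011.
Concatenate: 1111011001100011 = 0xF663 (16 bits → U+F663).

U+F663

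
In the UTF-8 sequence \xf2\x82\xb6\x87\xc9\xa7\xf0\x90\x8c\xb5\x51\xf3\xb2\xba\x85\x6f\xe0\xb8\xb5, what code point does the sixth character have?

U+006F

Offset 0: leading byte 0xF2 = 11110010 → 4-byte char #1 = F2 82 B6 87.
Offset 4: leading byte 0xC9 = 11001001 → 2-byte char #2 = C9 A7.
Offset 6: leading byte 0xF0 = 11110000 → 4-byte char #3 = F0 90 8C B5.
Offset 10: leading byte 0x51 = 01010001 → 1-byte char #4 = 51.
Offset 11: leading byte 0xF3 = 11110011 → 4-byte char #5 = F3 B2 BA 85.
Offset 15: leading byte 0x6F = 01101111 → 1-byte char #6 = 6F.
Leading byte 0x6F = 01101111 matches 0xxxxxxx → 1-byte sequence.
Byte 1: 0x6F = 01101111, payload 1101111 (7 bits).
Concatenate: 1101111 = 0x6F (7 bits → U+006F).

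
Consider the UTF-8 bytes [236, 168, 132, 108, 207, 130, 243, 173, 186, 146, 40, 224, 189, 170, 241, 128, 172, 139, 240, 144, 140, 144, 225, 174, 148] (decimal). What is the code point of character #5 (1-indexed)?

Offset 0: leading byte 0xEC = 11101100 → 3-byte char #1 = EC A8 84.
Offset 3: leading byte 0x6C = 01101100 → 1-byte char #2 = 6C.
Offset 4: leading byte 0xCF = 11001111 → 2-byte char #3 = CF 82.
Offset 6: leading byte 0xF3 = 11110011 → 4-byte char #4 = F3 AD BA 92.
Offset 10: leading byte 0x28 = 00101000 → 1-byte char #5 = 28.
Leading byte 0x28 = 00101000 matches 0xxxxxxx → 1-byte sequence.
Byte 1: 0x28 = 00101000, payload 0101000 (7 bits).
Concatenate: 0101000 = 0x28 (7 bits → U+0028).

U+0028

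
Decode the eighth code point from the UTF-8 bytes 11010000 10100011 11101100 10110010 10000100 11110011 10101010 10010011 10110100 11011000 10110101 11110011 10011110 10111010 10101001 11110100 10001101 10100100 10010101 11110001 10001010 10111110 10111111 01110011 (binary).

U+0073

Offset 0: leading byte 0xD0 = 11010000 → 2-byte char #1 = D0 A3.
Offset 2: leading byte 0xEC = 11101100 → 3-byte char #2 = EC B2 84.
Offset 5: leading byte 0xF3 = 11110011 → 4-byte char #3 = F3 AA 93 B4.
Offset 9: leading byte 0xD8 = 11011000 → 2-byte char #4 = D8 B5.
Offset 11: leading byte 0xF3 = 11110011 → 4-byte char #5 = F3 9E BA A9.
Offset 15: leading byte 0xF4 = 11110100 → 4-byte char #6 = F4 8D A4 95.
Offset 19: leading byte 0xF1 = 11110001 → 4-byte char #7 = F1 8A BE BF.
Offset 23: leading byte 0x73 = 01110011 → 1-byte char #8 = 73.
Leading byte 0x73 = 01110011 matches 0xxxxxxx → 1-byte sequence.
Byte 1: 0x73 = 01110011, payload 1110011 (7 bits).
Concatenate: 1110011 = 0x73 (7 bits → U+0073).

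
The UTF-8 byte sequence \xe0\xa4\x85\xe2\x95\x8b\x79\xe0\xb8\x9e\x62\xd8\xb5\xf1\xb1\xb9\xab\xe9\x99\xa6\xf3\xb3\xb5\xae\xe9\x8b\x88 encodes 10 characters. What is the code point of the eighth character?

U+9666

Offset 0: leading byte 0xE0 = 11100000 → 3-byte char #1 = E0 A4 85.
Offset 3: leading byte 0xE2 = 11100010 → 3-byte char #2 = E2 95 8B.
Offset 6: leading byte 0x79 = 01111001 → 1-byte char #3 = 79.
Offset 7: leading byte 0xE0 = 11100000 → 3-byte char #4 = E0 B8 9E.
Offset 10: leading byte 0x62 = 01100010 → 1-byte char #5 = 62.
Offset 11: leading byte 0xD8 = 11011000 → 2-byte char #6 = D8 B5.
Offset 13: leading byte 0xF1 = 11110001 → 4-byte char #7 = F1 B1 B9 AB.
Offset 17: leading byte 0xE9 = 11101001 → 3-byte char #8 = E9 99 A6.
Leading byte 0xE9 = 11101001 matches 1110xxxx → 3-byte sequence.
Byte 1: 0xE9 = 11101001, payload 1001 (4 bits).
Byte 2: 0x99 = 10011001 (10xxxxxx ✓), payload 011001.
Byte 3: 0xA6 = 10100110 (10xxxxxx ✓), payload 100110.
Concatenate: 1001011001100110 = 0x9666 (16 bits → U+9666).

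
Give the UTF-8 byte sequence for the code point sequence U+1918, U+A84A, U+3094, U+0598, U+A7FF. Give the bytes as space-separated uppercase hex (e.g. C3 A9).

E1 A4 98 EA A1 8A E3 82 94 D6 98 EA 9F BF

U+1918: 3-byte form → E1 A4 98.
U+A84A: 3-byte form → EA A1 8A.
U+3094: 3-byte form → E3 82 94.
U+0598: 2-byte form → D6 98.
U+A7FF: 3-byte form → EA 9F BF.
Concatenated (14 bytes): E1 A4 98 EA A1 8A E3 82 94 D6 98 EA 9F BF.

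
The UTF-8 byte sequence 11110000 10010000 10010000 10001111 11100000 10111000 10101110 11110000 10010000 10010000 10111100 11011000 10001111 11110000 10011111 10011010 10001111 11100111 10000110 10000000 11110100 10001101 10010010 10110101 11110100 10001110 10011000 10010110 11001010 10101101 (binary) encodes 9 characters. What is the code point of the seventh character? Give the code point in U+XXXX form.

U+10D4B5

Offset 0: leading byte 0xF0 = 11110000 → 4-byte char #1 = F0 90 90 8F.
Offset 4: leading byte 0xE0 = 11100000 → 3-byte char #2 = E0 B8 AE.
Offset 7: leading byte 0xF0 = 11110000 → 4-byte char #3 = F0 90 90 BC.
Offset 11: leading byte 0xD8 = 11011000 → 2-byte char #4 = D8 8F.
Offset 13: leading byte 0xF0 = 11110000 → 4-byte char #5 = F0 9F 9A 8F.
Offset 17: leading byte 0xE7 = 11100111 → 3-byte char #6 = E7 86 80.
Offset 20: leading byte 0xF4 = 11110100 → 4-byte char #7 = F4 8D 92 B5.
Leading byte 0xF4 = 11110100 matches 11110xxx → 4-byte sequence.
Byte 1: 0xF4 = 11110100, payload 100 (3 bits).
Byte 2: 0x8D = 10001101 (10xxxxxx ✓), payload 001101.
Byte 3: 0x92 = 10010010 (10xxxxxx ✓), payload 010010.
Byte 4: 0xB5 = 10110101 (10xxxxxx ✓), payload 110101.
Concatenate: 100001101010010110101 = 0x10D4B5 (21 bits → U+10D4B5).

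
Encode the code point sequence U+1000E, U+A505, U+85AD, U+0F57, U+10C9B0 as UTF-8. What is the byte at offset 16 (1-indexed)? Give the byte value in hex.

1-indexed offset 16 is 0-indexed offset 15.
U+1000E → 4-byte form F0 90 80 8E at offsets 0–3.
U+A505 → 3-byte form EA 94 85 at offsets 4–6.
U+85AD → 3-byte form E8 96 AD at offsets 7–9.
U+0F57 → 3-byte form E0 BD 97 at offsets 10–12.
U+10C9B0 → 4-byte form F4 8C A6 B0 at offsets 13–16.
Offset 15 falls in char 5's range; it's byte 3 of F4 8C A6 B0 = 0xA6.

0xA6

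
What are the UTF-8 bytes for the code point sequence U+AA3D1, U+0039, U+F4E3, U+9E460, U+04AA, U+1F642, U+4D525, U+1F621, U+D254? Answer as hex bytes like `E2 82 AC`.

F2 AA 8F 91 39 EF 93 A3 F2 9E 91 A0 D2 AA F0 9F 99 82 F1 8D 94 A5 F0 9F 98 A1 ED 89 94

U+AA3D1: 4-byte form → F2 AA 8F 91.
U+0039: 1-byte form → 39.
U+F4E3: 3-byte form → EF 93 A3.
U+9E460: 4-byte form → F2 9E 91 A0.
U+04AA: 2-byte form → D2 AA.
U+1F642: 4-byte form → F0 9F 99 82.
U+4D525: 4-byte form → F1 8D 94 A5.
U+1F621: 4-byte form → F0 9F 98 A1.
U+D254: 3-byte form → ED 89 94.
Concatenated (29 bytes): F2 AA 8F 91 39 EF 93 A3 F2 9E 91 A0 D2 AA F0 9F 99 82 F1 8D 94 A5 F0 9F 98 A1 ED 89 94.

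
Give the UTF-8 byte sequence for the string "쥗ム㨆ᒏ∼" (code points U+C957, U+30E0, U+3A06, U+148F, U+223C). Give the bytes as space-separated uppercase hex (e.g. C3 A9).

EC A5 97 E3 83 A0 E3 A8 86 E1 92 8F E2 88 BC

U+C957: 3-byte form → EC A5 97.
U+30E0: 3-byte form → E3 83 A0.
U+3A06: 3-byte form → E3 A8 86.
U+148F: 3-byte form → E1 92 8F.
U+223C: 3-byte form → E2 88 BC.
Concatenated (15 bytes): EC A5 97 E3 83 A0 E3 A8 86 E1 92 8F E2 88 BC.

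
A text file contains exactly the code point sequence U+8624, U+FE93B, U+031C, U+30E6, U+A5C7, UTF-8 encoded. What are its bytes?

E8 98 A4 F3 BE A4 BB CC 9C E3 83 A6 EA 97 87

U+8624: 3-byte form → E8 98 A4.
U+FE93B: 4-byte form → F3 BE A4 BB.
U+031C: 2-byte form → CC 9C.
U+30E6: 3-byte form → E3 83 A6.
U+A5C7: 3-byte form → EA 97 87.
Concatenated (15 bytes): E8 98 A4 F3 BE A4 BB CC 9C E3 83 A6 EA 97 87.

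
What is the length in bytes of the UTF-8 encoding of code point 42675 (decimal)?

U+A6B3 = 0xA6B3. UTF-8 uses 1 byte below 0x80, 2 below 0x800, 3 below 0x10000, 4 up to 0x10FFFF. 0xA6B3 is in U+0800–U+FFFF → 3 bytes.

3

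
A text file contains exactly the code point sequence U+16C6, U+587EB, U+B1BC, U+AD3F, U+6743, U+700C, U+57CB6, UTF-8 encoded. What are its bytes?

E1 9B 86 F1 98 9F AB EB 86 BC EA B4 BF E6 9D 83 E7 80 8C F1 97 B2 B6

U+16C6: 3-byte form → E1 9B 86.
U+587EB: 4-byte form → F1 98 9F AB.
U+B1BC: 3-byte form → EB 86 BC.
U+AD3F: 3-byte form → EA B4 BF.
U+6743: 3-byte form → E6 9D 83.
U+700C: 3-byte form → E7 80 8C.
U+57CB6: 4-byte form → F1 97 B2 B6.
Concatenated (23 bytes): E1 9B 86 F1 98 9F AB EB 86 BC EA B4 BF E6 9D 83 E7 80 8C F1 97 B2 B6.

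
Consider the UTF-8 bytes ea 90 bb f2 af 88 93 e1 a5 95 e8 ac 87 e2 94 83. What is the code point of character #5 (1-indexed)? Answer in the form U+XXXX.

U+2503

Offset 0: leading byte 0xEA = 11101010 → 3-byte char #1 = EA 90 BB.
Offset 3: leading byte 0xF2 = 11110010 → 4-byte char #2 = F2 AF 88 93.
Offset 7: leading byte 0xE1 = 11100001 → 3-byte char #3 = E1 A5 95.
Offset 10: leading byte 0xE8 = 11101000 → 3-byte char #4 = E8 AC 87.
Offset 13: leading byte 0xE2 = 11100010 → 3-byte char #5 = E2 94 83.
Leading byte 0xE2 = 11100010 matches 1110xxxx → 3-byte sequence.
Byte 1: 0xE2 = 11100010, payload 0010 (4 bits).
Byte 2: 0x94 = 10010100 (10xxxxxx ✓), payload 010100.
Byte 3: 0x83 = 10000011 (10xxxxxx ✓), payload 000011.
Concatenate: 0010010100000011 = 0x2503 (16 bits → U+2503).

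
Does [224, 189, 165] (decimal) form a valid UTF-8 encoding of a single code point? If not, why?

valid

Leading byte 0xE0 = 11100000 → 3-byte form.
Continuation bytes 0xBD=10111101, 0xA5=10100101 all match 10xxxxxx.
Decoded value 0xF65 is ≥ 0x800 (shortest form) and not a surrogate.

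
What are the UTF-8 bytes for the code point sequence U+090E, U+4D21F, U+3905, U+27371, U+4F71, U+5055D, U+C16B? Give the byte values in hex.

E0 A4 8E F1 8D 88 9F E3 A4 85 F0 A7 8D B1 E4 BD B1 F1 90 95 9D EC 85 AB

U+090E: 3-byte form → E0 A4 8E.
U+4D21F: 4-byte form → F1 8D 88 9F.
U+3905: 3-byte form → E3 A4 85.
U+27371: 4-byte form → F0 A7 8D B1.
U+4F71: 3-byte form → E4 BD B1.
U+5055D: 4-byte form → F1 90 95 9D.
U+C16B: 3-byte form → EC 85 AB.
Concatenated (24 bytes): E0 A4 8E F1 8D 88 9F E3 A4 85 F0 A7 8D B1 E4 BD B1 F1 90 95 9D EC 85 AB.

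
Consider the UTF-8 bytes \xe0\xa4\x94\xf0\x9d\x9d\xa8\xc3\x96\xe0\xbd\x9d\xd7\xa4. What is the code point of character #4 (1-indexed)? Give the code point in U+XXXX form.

U+0F5D

Offset 0: leading byte 0xE0 = 11100000 → 3-byte char #1 = E0 A4 94.
Offset 3: leading byte 0xF0 = 11110000 → 4-byte char #2 = F0 9D 9D A8.
Offset 7: leading byte 0xC3 = 11000011 → 2-byte char #3 = C3 96.
Offset 9: leading byte 0xE0 = 11100000 → 3-byte char #4 = E0 BD 9D.
Leading byte 0xE0 = 11100000 matches 1110xxxx → 3-byte sequence.
Byte 1: 0xE0 = 11100000, payload 0000 (4 bits).
Byte 2: 0xBD = 10111101 (10xxxxxx ✓), payload 111101.
Byte 3: 0x9D = 10011101 (10xxxxxx ✓), payload 011101.
Concatenate: 0000111101011101 = 0xF5D (16 bits → U+0F5D).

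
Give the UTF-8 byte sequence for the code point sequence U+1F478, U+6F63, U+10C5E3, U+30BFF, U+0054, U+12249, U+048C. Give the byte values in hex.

U+1F478: 4-byte form → F0 9F 91 B8.
U+6F63: 3-byte form → E6 BD A3.
U+10C5E3: 4-byte form → F4 8C 97 A3.
U+30BFF: 4-byte form → F0 B0 AF BF.
U+0054: 1-byte form → 54.
U+12249: 4-byte form → F0 92 89 89.
U+048C: 2-byte form → D2 8C.
Concatenated (22 bytes): F0 9F 91 B8 E6 BD A3 F4 8C 97 A3 F0 B0 AF BF 54 F0 92 89 89 D2 8C.

F0 9F 91 B8 E6 BD A3 F4 8C 97 A3 F0 B0 AF BF 54 F0 92 89 89 D2 8C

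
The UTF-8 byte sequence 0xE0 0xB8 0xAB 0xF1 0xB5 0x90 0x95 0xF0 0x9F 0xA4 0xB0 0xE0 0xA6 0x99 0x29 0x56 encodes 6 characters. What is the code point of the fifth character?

U+0029

Offset 0: leading byte 0xE0 = 11100000 → 3-byte char #1 = E0 B8 AB.
Offset 3: leading byte 0xF1 = 11110001 → 4-byte char #2 = F1 B5 90 95.
Offset 7: leading byte 0xF0 = 11110000 → 4-byte char #3 = F0 9F A4 B0.
Offset 11: leading byte 0xE0 = 11100000 → 3-byte char #4 = E0 A6 99.
Offset 14: leading byte 0x29 = 00101001 → 1-byte char #5 = 29.
Leading byte 0x29 = 00101001 matches 0xxxxxxx → 1-byte sequence.
Byte 1: 0x29 = 00101001, payload 0101001 (7 bits).
Concatenate: 0101001 = 0x29 (7 bits → U+0029).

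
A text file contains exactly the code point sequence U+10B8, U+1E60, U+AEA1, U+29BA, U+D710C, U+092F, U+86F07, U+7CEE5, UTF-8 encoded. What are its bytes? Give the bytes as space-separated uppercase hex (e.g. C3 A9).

E1 82 B8 E1 B9 A0 EA BA A1 E2 A6 BA F3 97 84 8C E0 A4 AF F2 86 BC 87 F1 BC BB A5

U+10B8: 3-byte form → E1 82 B8.
U+1E60: 3-byte form → E1 B9 A0.
U+AEA1: 3-byte form → EA BA A1.
U+29BA: 3-byte form → E2 A6 BA.
U+D710C: 4-byte form → F3 97 84 8C.
U+092F: 3-byte form → E0 A4 AF.
U+86F07: 4-byte form → F2 86 BC 87.
U+7CEE5: 4-byte form → F1 BC BB A5.
Concatenated (27 bytes): E1 82 B8 E1 B9 A0 EA BA A1 E2 A6 BA F3 97 84 8C E0 A4 AF F2 86 BC 87 F1 BC BB A5.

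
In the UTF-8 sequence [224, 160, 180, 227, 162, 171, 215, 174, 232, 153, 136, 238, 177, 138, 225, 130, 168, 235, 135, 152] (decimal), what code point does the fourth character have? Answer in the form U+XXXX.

Offset 0: leading byte 0xE0 = 11100000 → 3-byte char #1 = E0 A0 B4.
Offset 3: leading byte 0xE3 = 11100011 → 3-byte char #2 = E3 A2 AB.
Offset 6: leading byte 0xD7 = 11010111 → 2-byte char #3 = D7 AE.
Offset 8: leading byte 0xE8 = 11101000 → 3-byte char #4 = E8 99 88.
Leading byte 0xE8 = 11101000 matches 1110xxxx → 3-byte sequence.
Byte 1: 0xE8 = 11101000, payload 1000 (4 bits).
Byte 2: 0x99 = 10011001 (10xxxxxx ✓), payload 011001.
Byte 3: 0x88 = 10001000 (10xxxxxx ✓), payload 001000.
Concatenate: 1000011001001000 = 0x8648 (16 bits → U+8648).

U+8648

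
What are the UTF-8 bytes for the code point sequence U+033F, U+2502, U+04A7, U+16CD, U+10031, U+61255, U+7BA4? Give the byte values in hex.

CC BF E2 94 82 D2 A7 E1 9B 8D F0 90 80 B1 F1 A1 89 95 E7 AE A4

U+033F: 2-byte form → CC BF.
U+2502: 3-byte form → E2 94 82.
U+04A7: 2-byte form → D2 A7.
U+16CD: 3-byte form → E1 9B 8D.
U+10031: 4-byte form → F0 90 80 B1.
U+61255: 4-byte form → F1 A1 89 95.
U+7BA4: 3-byte form → E7 AE A4.
Concatenated (21 bytes): CC BF E2 94 82 D2 A7 E1 9B 8D F0 90 80 B1 F1 A1 89 95 E7 AE A4.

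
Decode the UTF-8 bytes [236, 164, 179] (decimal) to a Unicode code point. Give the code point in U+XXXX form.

Leading byte 0xEC = 11101100 matches 1110xxxx → 3-byte sequence.
Byte 1: 0xEC = 11101100, payload 1100 (4 bits).
Byte 2: 0xA4 = 10100100 (10xxxxxx ✓), payload 100100.
Byte 3: 0xB3 = 10110011 (10xxxxxx ✓), payload 110011.
Concatenate: 1100100100110011 = 0xC933 (16 bits → U+C933).

U+C933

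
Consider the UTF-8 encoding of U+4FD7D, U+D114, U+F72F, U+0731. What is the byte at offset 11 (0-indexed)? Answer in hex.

U+4FD7D → 4-byte form F1 8F B5 BD at offsets 0–3.
U+D114 → 3-byte form ED 84 94 at offsets 4–6.
U+F72F → 3-byte form EF 9C AF at offsets 7–9.
U+0731 → 2-byte form DC B1 at offsets 10–11.
Offset 11 falls in char 4's range; it's byte 2 of DC B1 = 0xB1.

0xB1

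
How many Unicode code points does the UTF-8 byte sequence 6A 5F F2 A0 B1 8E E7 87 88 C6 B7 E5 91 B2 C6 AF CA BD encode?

8

Byte at offset 0: 0x6A = 01101010 → 1-byte char (#1). Advance 1.
Byte at offset 1: 0x5F = 01011111 → 1-byte char (#2). Advance 1.
Byte at offset 2: 0xF2 = 11110010 → 4-byte char (#3). Advance 4.
Byte at offset 6: 0xE7 = 11100111 → 3-byte char (#4). Advance 3.
Byte at offset 9: 0xC6 = 11000110 → 2-byte char (#5). Advance 2.
Byte at offset 11: 0xE5 = 11100101 → 3-byte char (#6). Advance 3.
Byte at offset 14: 0xC6 = 11000110 → 2-byte char (#7). Advance 2.
Byte at offset 16: 0xCA = 11001010 → 2-byte char (#8). Advance 2.
Reached end at offset 18 after 8 code points.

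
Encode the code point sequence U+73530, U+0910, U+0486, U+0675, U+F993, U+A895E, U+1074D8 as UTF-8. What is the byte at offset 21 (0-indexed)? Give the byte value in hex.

0x98

U+73530 → 4-byte form F1 B3 94 B0 at offsets 0–3.
U+0910 → 3-byte form E0 A4 90 at offsets 4–6.
U+0486 → 2-byte form D2 86 at offsets 7–8.
U+0675 → 2-byte form D9 B5 at offsets 9–10.
U+F993 → 3-byte form EF A6 93 at offsets 11–13.
U+A895E → 4-byte form F2 A8 A5 9E at offsets 14–17.
U+1074D8 → 4-byte form F4 87 93 98 at offsets 18–21.
Offset 21 falls in char 7's range; it's byte 4 of F4 87 93 98 = 0x98.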